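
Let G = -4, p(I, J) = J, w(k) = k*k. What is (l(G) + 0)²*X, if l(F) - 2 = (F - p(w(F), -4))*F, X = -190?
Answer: -760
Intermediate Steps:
w(k) = k²
l(F) = 2 + F*(4 + F) (l(F) = 2 + (F - 1*(-4))*F = 2 + (F + 4)*F = 2 + (4 + F)*F = 2 + F*(4 + F))
(l(G) + 0)²*X = ((2 + (-4)² + 4*(-4)) + 0)²*(-190) = ((2 + 16 - 16) + 0)²*(-190) = (2 + 0)²*(-190) = 2²*(-190) = 4*(-190) = -760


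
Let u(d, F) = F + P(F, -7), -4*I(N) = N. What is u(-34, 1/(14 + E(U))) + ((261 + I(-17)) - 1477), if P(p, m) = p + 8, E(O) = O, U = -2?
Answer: -14443/12 ≈ -1203.6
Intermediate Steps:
I(N) = -N/4
P(p, m) = 8 + p
u(d, F) = 8 + 2*F (u(d, F) = F + (8 + F) = 8 + 2*F)
u(-34, 1/(14 + E(U))) + ((261 + I(-17)) - 1477) = (8 + 2/(14 - 2)) + ((261 - ¼*(-17)) - 1477) = (8 + 2/12) + ((261 + 17/4) - 1477) = (8 + 2*(1/12)) + (1061/4 - 1477) = (8 + ⅙) - 4847/4 = 49/6 - 4847/4 = -14443/12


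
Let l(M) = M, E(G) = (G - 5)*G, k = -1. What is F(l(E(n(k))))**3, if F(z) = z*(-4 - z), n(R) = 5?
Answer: 0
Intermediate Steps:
E(G) = G*(-5 + G) (E(G) = (-5 + G)*G = G*(-5 + G))
F(l(E(n(k))))**3 = (-5*(-5 + 5)*(4 + 5*(-5 + 5)))**3 = (-5*0*(4 + 5*0))**3 = (-1*0*(4 + 0))**3 = (-1*0*4)**3 = 0**3 = 0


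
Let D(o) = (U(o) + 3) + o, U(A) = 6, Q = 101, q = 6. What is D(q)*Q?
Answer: 1515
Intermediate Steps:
D(o) = 9 + o (D(o) = (6 + 3) + o = 9 + o)
D(q)*Q = (9 + 6)*101 = 15*101 = 1515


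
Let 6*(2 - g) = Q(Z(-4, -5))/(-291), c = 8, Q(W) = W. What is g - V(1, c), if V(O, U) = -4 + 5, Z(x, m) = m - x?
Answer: 1745/1746 ≈ 0.99943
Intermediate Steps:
V(O, U) = 1
g = 3491/1746 (g = 2 - (-5 - 1*(-4))/(6*(-291)) = 2 - (-5 + 4)*(-1)/(6*291) = 2 - (-1)*(-1)/(6*291) = 2 - 1/6*1/291 = 2 - 1/1746 = 3491/1746 ≈ 1.9994)
g - V(1, c) = 3491/1746 - 1*1 = 3491/1746 - 1 = 1745/1746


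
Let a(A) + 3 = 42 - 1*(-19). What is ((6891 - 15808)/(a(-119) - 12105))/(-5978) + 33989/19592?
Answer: 1223804977755/705478198936 ≈ 1.7347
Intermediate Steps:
a(A) = 58 (a(A) = -3 + (42 - 1*(-19)) = -3 + (42 + 19) = -3 + 61 = 58)
((6891 - 15808)/(a(-119) - 12105))/(-5978) + 33989/19592 = ((6891 - 15808)/(58 - 12105))/(-5978) + 33989/19592 = -8917/(-12047)*(-1/5978) + 33989*(1/19592) = -8917*(-1/12047)*(-1/5978) + 33989/19592 = (8917/12047)*(-1/5978) + 33989/19592 = -8917/72016966 + 33989/19592 = 1223804977755/705478198936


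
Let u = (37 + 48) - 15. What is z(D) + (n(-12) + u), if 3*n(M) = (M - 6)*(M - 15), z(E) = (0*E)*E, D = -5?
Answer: 232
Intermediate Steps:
z(E) = 0 (z(E) = 0*E = 0)
n(M) = (-15 + M)*(-6 + M)/3 (n(M) = ((M - 6)*(M - 15))/3 = ((-6 + M)*(-15 + M))/3 = ((-15 + M)*(-6 + M))/3 = (-15 + M)*(-6 + M)/3)
u = 70 (u = 85 - 15 = 70)
z(D) + (n(-12) + u) = 0 + ((30 - 7*(-12) + (1/3)*(-12)**2) + 70) = 0 + ((30 + 84 + (1/3)*144) + 70) = 0 + ((30 + 84 + 48) + 70) = 0 + (162 + 70) = 0 + 232 = 232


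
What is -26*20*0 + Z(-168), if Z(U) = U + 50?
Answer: -118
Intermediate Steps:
Z(U) = 50 + U
-26*20*0 + Z(-168) = -26*20*0 + (50 - 168) = -520*0 - 118 = 0 - 118 = -118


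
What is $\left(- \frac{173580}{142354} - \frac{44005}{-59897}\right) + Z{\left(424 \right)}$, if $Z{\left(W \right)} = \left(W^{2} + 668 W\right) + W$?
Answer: $\frac{1975742374478463}{4263288769} \approx 4.6343 \cdot 10^{5}$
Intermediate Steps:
$Z{\left(W \right)} = W^{2} + 669 W$
$\left(- \frac{173580}{142354} - \frac{44005}{-59897}\right) + Z{\left(424 \right)} = \left(- \frac{173580}{142354} - \frac{44005}{-59897}\right) + 424 \left(669 + 424\right) = \left(\left(-173580\right) \frac{1}{142354} - - \frac{44005}{59897}\right) + 424 \cdot 1093 = \left(- \frac{86790}{71177} + \frac{44005}{59897}\right) + 463432 = - \frac{2066316745}{4263288769} + 463432 = \frac{1975742374478463}{4263288769}$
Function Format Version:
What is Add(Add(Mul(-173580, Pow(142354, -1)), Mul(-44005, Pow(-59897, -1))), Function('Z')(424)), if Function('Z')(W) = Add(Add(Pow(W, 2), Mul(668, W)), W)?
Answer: Rational(1975742374478463, 4263288769) ≈ 4.6343e+5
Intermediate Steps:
Function('Z')(W) = Add(Pow(W, 2), Mul(669, W))
Add(Add(Mul(-173580, Pow(142354, -1)), Mul(-44005, Pow(-59897, -1))), Function('Z')(424)) = Add(Add(Mul(-173580, Pow(142354, -1)), Mul(-44005, Pow(-59897, -1))), Mul(424, Add(669, 424))) = Add(Add(Mul(-173580, Rational(1, 142354)), Mul(-44005, Rational(-1, 59897))), Mul(424, 1093)) = Add(Add(Rational(-86790, 71177), Rational(44005, 59897)), 463432) = Add(Rational(-2066316745, 4263288769), 463432) = Rational(1975742374478463, 4263288769)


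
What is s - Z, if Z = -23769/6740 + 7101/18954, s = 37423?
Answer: 88540544629/2365740 ≈ 37426.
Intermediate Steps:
Z = -7456609/2365740 (Z = -23769*1/6740 + 7101*(1/18954) = -23769/6740 + 263/702 = -7456609/2365740 ≈ -3.1519)
s - Z = 37423 - 1*(-7456609/2365740) = 37423 + 7456609/2365740 = 88540544629/2365740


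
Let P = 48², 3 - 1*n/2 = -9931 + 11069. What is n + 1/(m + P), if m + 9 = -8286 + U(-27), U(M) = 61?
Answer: -13461101/5930 ≈ -2270.0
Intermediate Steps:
m = -8234 (m = -9 + (-8286 + 61) = -9 - 8225 = -8234)
n = -2270 (n = 6 - 2*(-9931 + 11069) = 6 - 2*1138 = 6 - 2276 = -2270)
P = 2304
n + 1/(m + P) = -2270 + 1/(-8234 + 2304) = -2270 + 1/(-5930) = -2270 - 1/5930 = -13461101/5930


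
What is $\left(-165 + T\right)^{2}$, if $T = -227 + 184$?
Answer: $43264$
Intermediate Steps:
$T = -43$
$\left(-165 + T\right)^{2} = \left(-165 - 43\right)^{2} = \left(-208\right)^{2} = 43264$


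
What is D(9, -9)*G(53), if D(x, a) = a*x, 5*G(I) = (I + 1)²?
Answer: -236196/5 ≈ -47239.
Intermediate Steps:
G(I) = (1 + I)²/5 (G(I) = (I + 1)²/5 = (1 + I)²/5)
D(9, -9)*G(53) = (-9*9)*((1 + 53)²/5) = -81*54²/5 = -81*2916/5 = -236196/5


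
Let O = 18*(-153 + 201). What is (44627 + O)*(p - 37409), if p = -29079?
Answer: -3024605608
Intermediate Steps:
O = 864 (O = 18*48 = 864)
(44627 + O)*(p - 37409) = (44627 + 864)*(-29079 - 37409) = 45491*(-66488) = -3024605608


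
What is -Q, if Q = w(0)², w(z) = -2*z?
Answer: 0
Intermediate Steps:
Q = 0 (Q = (-2*0)² = 0² = 0)
-Q = -1*0 = 0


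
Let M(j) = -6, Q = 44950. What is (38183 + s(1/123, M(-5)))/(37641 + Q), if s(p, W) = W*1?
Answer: 38177/82591 ≈ 0.46224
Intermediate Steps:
s(p, W) = W
(38183 + s(1/123, M(-5)))/(37641 + Q) = (38183 - 6)/(37641 + 44950) = 38177/82591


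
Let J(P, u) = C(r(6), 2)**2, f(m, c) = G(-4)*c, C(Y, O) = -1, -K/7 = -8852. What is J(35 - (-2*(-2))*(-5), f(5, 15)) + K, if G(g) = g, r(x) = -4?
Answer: 61965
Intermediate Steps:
K = 61964 (K = -7*(-8852) = 61964)
f(m, c) = -4*c
J(P, u) = 1 (J(P, u) = (-1)**2 = 1)
J(35 - (-2*(-2))*(-5), f(5, 15)) + K = 1 + 61964 = 61965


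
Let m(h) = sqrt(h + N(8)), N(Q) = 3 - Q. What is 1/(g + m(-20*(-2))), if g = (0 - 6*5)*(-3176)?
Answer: 19056/1815655673 - sqrt(35)/9078278365 ≈ 1.0495e-5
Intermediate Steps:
g = 95280 (g = (0 - 30)*(-3176) = -30*(-3176) = 95280)
m(h) = sqrt(-5 + h) (m(h) = sqrt(h + (3 - 1*8)) = sqrt(h + (3 - 8)) = sqrt(h - 5) = sqrt(-5 + h))
1/(g + m(-20*(-2))) = 1/(95280 + sqrt(-5 - 20*(-2))) = 1/(95280 + sqrt(-5 + 40)) = 1/(95280 + sqrt(35))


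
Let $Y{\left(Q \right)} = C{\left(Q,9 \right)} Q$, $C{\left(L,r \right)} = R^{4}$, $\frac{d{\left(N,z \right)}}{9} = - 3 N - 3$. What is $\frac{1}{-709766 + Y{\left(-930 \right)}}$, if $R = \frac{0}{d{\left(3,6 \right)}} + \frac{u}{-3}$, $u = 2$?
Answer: $- \frac{27}{19168642} \approx -1.4086 \cdot 10^{-6}$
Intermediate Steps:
$d{\left(N,z \right)} = -27 - 27 N$ ($d{\left(N,z \right)} = 9 \left(- 3 N - 3\right) = 9 \left(-3 - 3 N\right) = -27 - 27 N$)
$R = - \frac{2}{3}$ ($R = \frac{0}{-27 - 81} + \frac{2}{-3} = \frac{0}{-27 - 81} + 2 \left(- \frac{1}{3}\right) = \frac{0}{-108} - \frac{2}{3} = 0 \left(- \frac{1}{108}\right) - \frac{2}{3} = 0 - \frac{2}{3} = - \frac{2}{3} \approx -0.66667$)
$C{\left(L,r \right)} = \frac{16}{81}$ ($C{\left(L,r \right)} = \left(- \frac{2}{3}\right)^{4} = \frac{16}{81}$)
$Y{\left(Q \right)} = \frac{16 Q}{81}$
$\frac{1}{-709766 + Y{\left(-930 \right)}} = \frac{1}{-709766 + \frac{16}{81} \left(-930\right)} = \frac{1}{-709766 - \frac{4960}{27}} = \frac{1}{- \frac{19168642}{27}} = - \frac{27}{19168642}$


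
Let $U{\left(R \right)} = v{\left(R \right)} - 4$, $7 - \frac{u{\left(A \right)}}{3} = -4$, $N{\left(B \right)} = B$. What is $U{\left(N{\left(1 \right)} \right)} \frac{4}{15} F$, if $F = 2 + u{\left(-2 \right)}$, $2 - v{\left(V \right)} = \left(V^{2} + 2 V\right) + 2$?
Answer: $- \frac{196}{3} \approx -65.333$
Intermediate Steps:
$v{\left(V \right)} = - V^{2} - 2 V$ ($v{\left(V \right)} = 2 - \left(\left(V^{2} + 2 V\right) + 2\right) = 2 - \left(2 + V^{2} + 2 V\right) = - V^{2} - 2 V$)
$u{\left(A \right)} = 33$ ($u{\left(A \right)} = 21 - -12 = 21 + 12 = 33$)
$U{\left(R \right)} = -4 - R \left(2 + R\right)$ ($U{\left(R \right)} = - R \left(2 + R\right) - 4 = -4 - R \left(2 + R\right)$)
$F = 35$ ($F = 2 + 33 = 35$)
$U{\left(N{\left(1 \right)} \right)} \frac{4}{15} F = \left(-4 - 1 \left(2 + 1\right)\right) \frac{4}{15} \cdot 35 = \left(-4 - 1 \cdot 3\right) 4 \cdot \frac{1}{15} \cdot 35 = \left(-4 - 3\right) \frac{4}{15} \cdot 35 = \left(-7\right) \frac{4}{15} \cdot 35 = \left(- \frac{28}{15}\right) 35 = - \frac{196}{3}$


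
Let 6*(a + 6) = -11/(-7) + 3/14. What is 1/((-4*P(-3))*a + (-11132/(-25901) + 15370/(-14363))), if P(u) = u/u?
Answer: 147402591/3267798031 ≈ 0.045108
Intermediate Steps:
P(u) = 1
a = -479/84 (a = -6 + (-11/(-7) + 3/14)/6 = -6 + (-11*(-1/7) + 3*(1/14))/6 = -6 + (11/7 + 3/14)/6 = -6 + (1/6)*(25/14) = -6 + 25/84 = -479/84 ≈ -5.7024)
1/((-4*P(-3))*a + (-11132/(-25901) + 15370/(-14363))) = 1/(-4*1*(-479/84) + (-11132/(-25901) + 15370/(-14363))) = 1/(-4*(-479/84) + (-11132*(-1/25901) + 15370*(-1/14363))) = 1/(479/21 + (11132/25901 - 290/271)) = 1/(479/21 - 4494518/7019171) = 1/(3267798031/147402591) = 147402591/3267798031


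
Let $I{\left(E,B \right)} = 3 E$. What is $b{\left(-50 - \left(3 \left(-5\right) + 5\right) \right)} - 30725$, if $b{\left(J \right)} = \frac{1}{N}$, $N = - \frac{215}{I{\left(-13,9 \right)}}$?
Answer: $- \frac{6605836}{215} \approx -30725.0$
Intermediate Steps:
$N = \frac{215}{39}$ ($N = - \frac{215}{3 \left(-13\right)} = - \frac{215}{-39} = \left(-215\right) \left(- \frac{1}{39}\right) = \frac{215}{39} \approx 5.5128$)
$b{\left(J \right)} = \frac{39}{215}$ ($b{\left(J \right)} = \frac{1}{\frac{215}{39}} = \frac{39}{215}$)
$b{\left(-50 - \left(3 \left(-5\right) + 5\right) \right)} - 30725 = \frac{39}{215} - 30725 = - \frac{6605836}{215}$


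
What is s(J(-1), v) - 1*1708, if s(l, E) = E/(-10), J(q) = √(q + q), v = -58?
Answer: -8511/5 ≈ -1702.2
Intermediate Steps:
J(q) = √2*√q (J(q) = √(2*q) = √2*√q)
s(l, E) = -E/10 (s(l, E) = E*(-⅒) = -E/10)
s(J(-1), v) - 1*1708 = -⅒*(-58) - 1*1708 = 29/5 - 1708 = -8511/5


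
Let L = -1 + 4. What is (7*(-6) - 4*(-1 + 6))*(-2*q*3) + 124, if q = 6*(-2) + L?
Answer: -3224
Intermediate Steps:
L = 3
q = -9 (q = 6*(-2) + 3 = -12 + 3 = -9)
(7*(-6) - 4*(-1 + 6))*(-2*q*3) + 124 = (7*(-6) - 4*(-1 + 6))*(-2*(-9)*3) + 124 = (-42 - 4*5)*(18*3) + 124 = (-42 - 20)*54 + 124 = -62*54 + 124 = -3348 + 124 = -3224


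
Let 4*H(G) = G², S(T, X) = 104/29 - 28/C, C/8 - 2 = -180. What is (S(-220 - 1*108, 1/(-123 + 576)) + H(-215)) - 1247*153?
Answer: -462595583/2581 ≈ -1.7923e+5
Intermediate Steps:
C = -1424 (C = 16 + 8*(-180) = 16 - 1440 = -1424)
S(T, X) = 37227/10324 (S(T, X) = 104/29 - 28/(-1424) = 104*(1/29) - 28*(-1/1424) = 104/29 + 7/356 = 37227/10324)
H(G) = G²/4
(S(-220 - 1*108, 1/(-123 + 576)) + H(-215)) - 1247*153 = (37227/10324 + (¼)*(-215)²) - 1247*153 = (37227/10324 + (¼)*46225) - 190791 = (37227/10324 + 46225/4) - 190791 = 29835988/2581 - 190791 = -462595583/2581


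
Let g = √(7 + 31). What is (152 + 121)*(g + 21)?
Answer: 5733 + 273*√38 ≈ 7415.9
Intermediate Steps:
g = √38 ≈ 6.1644
(152 + 121)*(g + 21) = (152 + 121)*(√38 + 21) = 273*(21 + √38) = 5733 + 273*√38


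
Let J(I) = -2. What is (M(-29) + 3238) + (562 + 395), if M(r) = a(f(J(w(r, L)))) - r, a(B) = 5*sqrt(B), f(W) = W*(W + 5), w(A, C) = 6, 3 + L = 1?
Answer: 4224 + 5*I*sqrt(6) ≈ 4224.0 + 12.247*I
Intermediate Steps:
L = -2 (L = -3 + 1 = -2)
f(W) = W*(5 + W)
M(r) = -r + 5*I*sqrt(6) (M(r) = 5*sqrt(-2*(5 - 2)) - r = 5*sqrt(-2*3) - r = 5*sqrt(-6) - r = 5*(I*sqrt(6)) - r = 5*I*sqrt(6) - r = -r + 5*I*sqrt(6))
(M(-29) + 3238) + (562 + 395) = ((-1*(-29) + 5*I*sqrt(6)) + 3238) + (562 + 395) = ((29 + 5*I*sqrt(6)) + 3238) + 957 = (3267 + 5*I*sqrt(6)) + 957 = 4224 + 5*I*sqrt(6)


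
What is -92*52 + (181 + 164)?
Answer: -4439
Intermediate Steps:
-92*52 + (181 + 164) = -4784 + 345 = -4439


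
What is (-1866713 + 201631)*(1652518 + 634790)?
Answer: -3808555379256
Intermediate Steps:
(-1866713 + 201631)*(1652518 + 634790) = -1665082*2287308 = -3808555379256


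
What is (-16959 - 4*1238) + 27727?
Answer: 5816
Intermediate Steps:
(-16959 - 4*1238) + 27727 = (-16959 - 4952) + 27727 = -21911 + 27727 = 5816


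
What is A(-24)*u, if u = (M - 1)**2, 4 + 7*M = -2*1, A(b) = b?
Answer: -4056/49 ≈ -82.776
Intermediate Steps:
M = -6/7 (M = -4/7 + (-2*1)/7 = -4/7 + (1/7)*(-2) = -4/7 - 2/7 = -6/7 ≈ -0.85714)
u = 169/49 (u = (-6/7 - 1)**2 = (-13/7)**2 = 169/49 ≈ 3.4490)
A(-24)*u = -24*169/49 = -4056/49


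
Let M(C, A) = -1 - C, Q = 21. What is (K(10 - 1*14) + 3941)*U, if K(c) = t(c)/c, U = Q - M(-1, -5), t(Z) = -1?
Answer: 331065/4 ≈ 82766.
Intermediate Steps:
U = 21 (U = 21 - (-1 - 1*(-1)) = 21 - (-1 + 1) = 21 - 1*0 = 21 + 0 = 21)
K(c) = -1/c
(K(10 - 1*14) + 3941)*U = (-1/(10 - 1*14) + 3941)*21 = (-1/(10 - 14) + 3941)*21 = (-1/(-4) + 3941)*21 = (-1*(-¼) + 3941)*21 = (¼ + 3941)*21 = (15765/4)*21 = 331065/4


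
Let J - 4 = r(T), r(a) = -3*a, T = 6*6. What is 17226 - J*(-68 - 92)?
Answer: 586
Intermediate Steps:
T = 36
J = -104 (J = 4 - 3*36 = 4 - 108 = -104)
17226 - J*(-68 - 92) = 17226 - (-104)*(-68 - 92) = 17226 - (-104)*(-160) = 17226 - 1*16640 = 17226 - 16640 = 586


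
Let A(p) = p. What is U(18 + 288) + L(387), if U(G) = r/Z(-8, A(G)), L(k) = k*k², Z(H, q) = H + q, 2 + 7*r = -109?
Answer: 120905817747/2086 ≈ 5.7961e+7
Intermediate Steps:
r = -111/7 (r = -2/7 + (⅐)*(-109) = -2/7 - 109/7 = -111/7 ≈ -15.857)
L(k) = k³
U(G) = -111/(7*(-8 + G))
U(18 + 288) + L(387) = -111/(-56 + 7*(18 + 288)) + 387³ = -111/(-56 + 7*306) + 57960603 = -111/(-56 + 2142) + 57960603 = -111/2086 + 57960603 = 120905817747/2086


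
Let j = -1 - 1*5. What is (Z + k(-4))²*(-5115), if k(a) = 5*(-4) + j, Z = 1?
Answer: -3196875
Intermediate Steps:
j = -6 (j = -1 - 5 = -6)
k(a) = -26 (k(a) = 5*(-4) - 6 = -20 - 6 = -26)
(Z + k(-4))²*(-5115) = (1 - 26)²*(-5115) = (-25)²*(-5115) = 625*(-5115) = -3196875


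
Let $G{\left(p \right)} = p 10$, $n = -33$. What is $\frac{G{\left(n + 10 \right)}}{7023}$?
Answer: $- \frac{230}{7023} \approx -0.03275$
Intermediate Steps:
$G{\left(p \right)} = 10 p$
$\frac{G{\left(n + 10 \right)}}{7023} = \frac{10 \left(-33 + 10\right)}{7023} = 10 \left(-23\right) \frac{1}{7023} = \left(-230\right) \frac{1}{7023} = - \frac{230}{7023}$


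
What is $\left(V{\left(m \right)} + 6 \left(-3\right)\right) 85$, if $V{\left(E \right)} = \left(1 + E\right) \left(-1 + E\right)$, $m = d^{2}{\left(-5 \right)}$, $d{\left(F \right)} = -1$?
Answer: $-1530$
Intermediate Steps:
$m = 1$ ($m = \left(-1\right)^{2} = 1$)
$\left(V{\left(m \right)} + 6 \left(-3\right)\right) 85 = \left(\left(-1 + 1^{2}\right) + 6 \left(-3\right)\right) 85 = \left(\left(-1 + 1\right) - 18\right) 85 = \left(0 - 18\right) 85 = \left(-18\right) 85 = -1530$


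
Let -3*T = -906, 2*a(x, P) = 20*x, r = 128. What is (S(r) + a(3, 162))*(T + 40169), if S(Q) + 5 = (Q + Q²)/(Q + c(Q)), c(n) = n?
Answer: 7244309/2 ≈ 3.6222e+6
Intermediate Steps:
a(x, P) = 10*x (a(x, P) = (20*x)/2 = 10*x)
T = 302 (T = -⅓*(-906) = 302)
S(Q) = -5 + (Q + Q²)/(2*Q) (S(Q) = -5 + (Q + Q²)/(Q + Q) = -5 + (Q + Q²)/((2*Q)) = -5 + (Q + Q²)*(1/(2*Q)) = -5 + (Q + Q²)/(2*Q))
(S(r) + a(3, 162))*(T + 40169) = ((-9/2 + (½)*128) + 10*3)*(302 + 40169) = ((-9/2 + 64) + 30)*40471 = (119/2 + 30)*40471 = (179/2)*40471 = 7244309/2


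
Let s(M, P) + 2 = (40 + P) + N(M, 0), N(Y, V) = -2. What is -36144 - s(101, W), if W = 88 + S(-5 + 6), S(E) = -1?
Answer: -36267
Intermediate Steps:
W = 87 (W = 88 - 1 = 87)
s(M, P) = 36 + P (s(M, P) = -2 + ((40 + P) - 2) = -2 + (38 + P) = 36 + P)
-36144 - s(101, W) = -36144 - (36 + 87) = -36144 - 1*123 = -36144 - 123 = -36267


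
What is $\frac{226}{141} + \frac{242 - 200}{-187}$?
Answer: $\frac{36340}{26367} \approx 1.3782$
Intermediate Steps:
$\frac{226}{141} + \frac{242 - 200}{-187} = 226 \cdot \frac{1}{141} + 42 \left(- \frac{1}{187}\right) = \frac{226}{141} - \frac{42}{187} = \frac{36340}{26367}$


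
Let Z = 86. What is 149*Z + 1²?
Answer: 12815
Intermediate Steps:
149*Z + 1² = 149*86 + 1² = 12814 + 1 = 12815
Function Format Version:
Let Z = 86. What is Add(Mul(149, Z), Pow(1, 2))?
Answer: 12815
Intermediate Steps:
Add(Mul(149, Z), Pow(1, 2)) = Add(Mul(149, 86), Pow(1, 2)) = Add(12814, 1) = 12815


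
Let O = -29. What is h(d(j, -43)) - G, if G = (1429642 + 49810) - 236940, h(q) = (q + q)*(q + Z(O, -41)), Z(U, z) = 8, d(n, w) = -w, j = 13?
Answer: -1238126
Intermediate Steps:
h(q) = 2*q*(8 + q) (h(q) = (q + q)*(q + 8) = (2*q)*(8 + q) = 2*q*(8 + q))
G = 1242512 (G = 1479452 - 236940 = 1242512)
h(d(j, -43)) - G = 2*(-1*(-43))*(8 - 1*(-43)) - 1*1242512 = 2*43*(8 + 43) - 1242512 = 2*43*51 - 1242512 = 4386 - 1242512 = -1238126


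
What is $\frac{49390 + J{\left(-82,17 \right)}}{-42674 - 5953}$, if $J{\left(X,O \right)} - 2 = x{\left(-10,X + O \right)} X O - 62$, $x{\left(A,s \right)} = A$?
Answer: $- \frac{7030}{5403} \approx -1.3011$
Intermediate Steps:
$J{\left(X,O \right)} = -60 - 10 O X$ ($J{\left(X,O \right)} = 2 + \left(- 10 X O - 62\right) = 2 - \left(62 + 10 O X\right) = -60 - 10 O X$)
$\frac{49390 + J{\left(-82,17 \right)}}{-42674 - 5953} = \frac{49390 - \left(60 + 170 \left(-82\right)\right)}{-42674 - 5953} = \frac{49390 + \left(-60 + 13940\right)}{-42674 + \left(-7772 + 1819\right)} = \frac{49390 + 13880}{-42674 - 5953} = \frac{63270}{-48627} = 63270 \left(- \frac{1}{48627}\right) = - \frac{7030}{5403}$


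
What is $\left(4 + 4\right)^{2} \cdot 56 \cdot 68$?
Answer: $243712$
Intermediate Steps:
$\left(4 + 4\right)^{2} \cdot 56 \cdot 68 = 8^{2} \cdot 56 \cdot 68 = 64 \cdot 56 \cdot 68 = 3584 \cdot 68 = 243712$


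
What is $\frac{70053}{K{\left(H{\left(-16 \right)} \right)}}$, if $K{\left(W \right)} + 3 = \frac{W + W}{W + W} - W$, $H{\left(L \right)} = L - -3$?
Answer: $\frac{70053}{11} \approx 6368.5$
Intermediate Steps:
$H{\left(L \right)} = 3 + L$ ($H{\left(L \right)} = L + 3 = 3 + L$)
$K{\left(W \right)} = -2 - W$ ($K{\left(W \right)} = -3 - \left(W - \frac{W + W}{W + W}\right) = -3 - \left(W - \frac{2 W}{2 W}\right) = -3 + \left(2 W \frac{1}{2 W} - W\right) = -3 - \left(-1 + W\right) = -2 - W$)
$\frac{70053}{K{\left(H{\left(-16 \right)} \right)}} = \frac{70053}{-2 - \left(3 - 16\right)} = \frac{70053}{-2 - -13} = \frac{70053}{-2 + 13} = \frac{70053}{11}$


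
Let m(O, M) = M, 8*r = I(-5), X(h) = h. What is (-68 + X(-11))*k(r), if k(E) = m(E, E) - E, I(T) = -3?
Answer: 0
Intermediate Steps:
r = -3/8 (r = (⅛)*(-3) = -3/8 ≈ -0.37500)
k(E) = 0 (k(E) = E - E = 0)
(-68 + X(-11))*k(r) = (-68 - 11)*0 = -79*0 = 0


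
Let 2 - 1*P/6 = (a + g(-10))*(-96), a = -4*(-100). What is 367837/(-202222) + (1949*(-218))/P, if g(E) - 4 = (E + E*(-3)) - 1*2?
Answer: -21916972139/6144616581 ≈ -3.5669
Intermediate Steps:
a = 400
g(E) = 2 - 2*E (g(E) = 4 + ((E + E*(-3)) - 1*2) = 4 + ((E - 3*E) - 2) = 4 + (-2*E - 2) = 4 + (-2 - 2*E) = 2 - 2*E)
P = 243084 (P = 12 - 6*(400 + (2 - 2*(-10)))*(-96) = 12 - 6*(400 + (2 + 20))*(-96) = 12 - 6*(400 + 22)*(-96) = 12 - 2532*(-96) = 12 - 6*(-40512) = 12 + 243072 = 243084)
367837/(-202222) + (1949*(-218))/P = 367837/(-202222) + (1949*(-218))/243084 = 367837*(-1/202222) - 424882*1/243084 = -367837/202222 - 212441/121542 = -21916972139/6144616581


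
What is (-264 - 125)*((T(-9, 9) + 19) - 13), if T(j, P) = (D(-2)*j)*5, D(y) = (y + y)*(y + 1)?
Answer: 67686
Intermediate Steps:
D(y) = 2*y*(1 + y) (D(y) = (2*y)*(1 + y) = 2*y*(1 + y))
T(j, P) = 20*j (T(j, P) = ((2*(-2)*(1 - 2))*j)*5 = ((2*(-2)*(-1))*j)*5 = (4*j)*5 = 20*j)
(-264 - 125)*((T(-9, 9) + 19) - 13) = (-264 - 125)*((20*(-9) + 19) - 13) = -389*((-180 + 19) - 13) = -389*(-161 - 13) = -389*(-174) = 67686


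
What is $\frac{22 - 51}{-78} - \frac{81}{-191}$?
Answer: $\frac{11857}{14898} \approx 0.79588$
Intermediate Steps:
$\frac{22 - 51}{-78} - \frac{81}{-191} = \left(-29\right) \left(- \frac{1}{78}\right) - - \frac{81}{191} = \frac{29}{78} + \frac{81}{191} = \frac{11857}{14898}$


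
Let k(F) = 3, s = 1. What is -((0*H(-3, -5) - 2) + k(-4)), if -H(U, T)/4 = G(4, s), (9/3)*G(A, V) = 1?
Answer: -1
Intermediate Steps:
G(A, V) = ⅓ (G(A, V) = (⅓)*1 = ⅓)
H(U, T) = -4/3 (H(U, T) = -4*⅓ = -4/3)
-((0*H(-3, -5) - 2) + k(-4)) = -((0*(-4/3) - 2) + 3) = -((0 - 2) + 3) = -(-2 + 3) = -1*1 = -1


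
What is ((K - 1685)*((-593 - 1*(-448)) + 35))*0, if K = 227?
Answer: 0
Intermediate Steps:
((K - 1685)*((-593 - 1*(-448)) + 35))*0 = ((227 - 1685)*((-593 - 1*(-448)) + 35))*0 = -1458*((-593 + 448) + 35)*0 = -1458*(-145 + 35)*0 = -1458*(-110)*0 = 160380*0 = 0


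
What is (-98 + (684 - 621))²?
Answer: 1225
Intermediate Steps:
(-98 + (684 - 621))² = (-98 + 63)² = (-35)² = 1225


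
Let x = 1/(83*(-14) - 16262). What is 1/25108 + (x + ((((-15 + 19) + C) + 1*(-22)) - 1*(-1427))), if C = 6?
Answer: 154759181999/109370448 ≈ 1415.0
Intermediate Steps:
x = -1/17424 (x = 1/(-1162 - 16262) = 1/(-17424) = -1/17424 ≈ -5.7392e-5)
1/25108 + (x + ((((-15 + 19) + C) + 1*(-22)) - 1*(-1427))) = 1/25108 + (-1/17424 + ((((-15 + 19) + 6) + 1*(-22)) - 1*(-1427))) = 1/25108 + (-1/17424 + (((4 + 6) - 22) + 1427)) = 1/25108 + (-1/17424 + ((10 - 22) + 1427)) = 1/25108 + (-1/17424 + (-12 + 1427)) = 1/25108 + (-1/17424 + 1415) = 1/25108 + 24654959/17424 = 154759181999/109370448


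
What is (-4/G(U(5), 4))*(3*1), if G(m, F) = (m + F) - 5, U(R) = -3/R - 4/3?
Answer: 45/11 ≈ 4.0909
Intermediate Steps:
U(R) = -4/3 - 3/R (U(R) = -3/R - 4*⅓ = -3/R - 4/3 = -4/3 - 3/R)
G(m, F) = -5 + F + m (G(m, F) = (F + m) - 5 = -5 + F + m)
(-4/G(U(5), 4))*(3*1) = (-4/(-5 + 4 + (-4/3 - 3/5)))*(3*1) = -4/(-5 + 4 + (-4/3 - 3*⅕))*3 = -4/(-5 + 4 + (-4/3 - ⅗))*3 = -4/(-5 + 4 - 29/15)*3 = -4/(-44/15)*3 = -4*(-15/44)*3 = (15/11)*3 = 45/11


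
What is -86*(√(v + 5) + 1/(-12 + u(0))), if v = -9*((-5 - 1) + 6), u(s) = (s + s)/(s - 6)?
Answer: 43/6 - 86*√5 ≈ -185.14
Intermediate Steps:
u(s) = 2*s/(-6 + s) (u(s) = (2*s)/(-6 + s) = 2*s/(-6 + s))
v = 0 (v = -9*(-6 + 6) = -9*0 = 0)
-86*(√(v + 5) + 1/(-12 + u(0))) = -86*(√(0 + 5) + 1/(-12 + 2*0/(-6 + 0))) = -86*(√5 + 1/(-12 + 2*0/(-6))) = -86*(√5 + 1/(-12 + 2*0*(-⅙))) = -86*(√5 + 1/(-12 + 0)) = -86*(√5 + 1/(-12)) = -86*(√5 - 1/12) = -86*(-1/12 + √5) = 43/6 - 86*√5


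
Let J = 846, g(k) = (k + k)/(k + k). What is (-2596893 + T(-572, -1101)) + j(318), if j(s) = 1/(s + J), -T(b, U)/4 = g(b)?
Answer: -3022788107/1164 ≈ -2.5969e+6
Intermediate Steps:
g(k) = 1 (g(k) = (2*k)/((2*k)) = (2*k)*(1/(2*k)) = 1)
T(b, U) = -4 (T(b, U) = -4*1 = -4)
j(s) = 1/(846 + s) (j(s) = 1/(s + 846) = 1/(846 + s))
(-2596893 + T(-572, -1101)) + j(318) = (-2596893 - 4) + 1/(846 + 318) = -2596897 + 1/1164 = -3022788107/1164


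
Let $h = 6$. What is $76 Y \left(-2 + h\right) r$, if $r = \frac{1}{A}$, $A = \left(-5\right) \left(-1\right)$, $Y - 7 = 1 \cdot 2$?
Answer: $\frac{2736}{5} \approx 547.2$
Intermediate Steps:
$Y = 9$ ($Y = 7 + 1 \cdot 2 = 7 + 2 = 9$)
$A = 5$
$r = \frac{1}{5} \approx 0.2$
$76 Y \left(-2 + h\right) r = 76 \cdot 9 \left(-2 + 6\right) \frac{1}{5} = 684 \cdot 4 \cdot \frac{1}{5} = 684 \cdot \frac{4}{5} = \frac{2736}{5}$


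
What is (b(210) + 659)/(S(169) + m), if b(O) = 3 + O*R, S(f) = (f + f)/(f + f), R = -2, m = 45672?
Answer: 242/45673 ≈ 0.0052985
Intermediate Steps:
S(f) = 1 (S(f) = (2*f)/((2*f)) = (2*f)*(1/(2*f)) = 1)
b(O) = 3 - 2*O (b(O) = 3 + O*(-2) = 3 - 2*O)
(b(210) + 659)/(S(169) + m) = ((3 - 2*210) + 659)/(1 + 45672) = ((3 - 420) + 659)/45673 = (-417 + 659)*(1/45673) = 242*(1/45673) = 242/45673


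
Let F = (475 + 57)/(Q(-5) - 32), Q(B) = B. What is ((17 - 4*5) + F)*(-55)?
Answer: 35365/37 ≈ 955.81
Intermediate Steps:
F = -532/37 (F = (475 + 57)/(-5 - 32) = 532/(-37) = 532*(-1/37) = -532/37 ≈ -14.378)
((17 - 4*5) + F)*(-55) = ((17 - 4*5) - 532/37)*(-55) = ((17 - 20) - 532/37)*(-55) = (-3 - 532/37)*(-55) = -643/37*(-55) = 35365/37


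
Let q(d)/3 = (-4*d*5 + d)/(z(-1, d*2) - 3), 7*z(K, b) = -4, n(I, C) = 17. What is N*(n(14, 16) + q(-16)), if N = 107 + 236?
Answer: -2043937/25 ≈ -81758.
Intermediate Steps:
z(K, b) = -4/7 (z(K, b) = (1/7)*(-4) = -4/7)
q(d) = 399*d/25 (q(d) = 3*((-4*d*5 + d)/(-4/7 - 3)) = 3*((-20*d + d)/(-25/7)) = 3*(-19*d*(-7/25)) = 3*(133*d/25) = 399*d/25)
N = 343
N*(n(14, 16) + q(-16)) = 343*(17 + (399/25)*(-16)) = 343*(17 - 6384/25) = 343*(-5959/25) = -2043937/25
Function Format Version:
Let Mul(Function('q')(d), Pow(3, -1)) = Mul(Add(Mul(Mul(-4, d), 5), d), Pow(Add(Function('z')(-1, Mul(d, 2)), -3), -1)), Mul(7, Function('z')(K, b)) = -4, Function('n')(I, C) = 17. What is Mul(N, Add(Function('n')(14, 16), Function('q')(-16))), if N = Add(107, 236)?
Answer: Rational(-2043937, 25) ≈ -81758.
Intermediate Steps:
Function('z')(K, b) = Rational(-4, 7) (Function('z')(K, b) = Mul(Rational(1, 7), -4) = Rational(-4, 7))
Function('q')(d) = Mul(Rational(399, 25), d) (Function('q')(d) = Mul(3, Mul(Add(Mul(Mul(-4, d), 5), d), Pow(Add(Rational(-4, 7), -3), -1))) = Mul(3, Mul(Add(Mul(-20, d), d), Pow(Rational(-25, 7), -1))) = Mul(3, Mul(Mul(-19, d), Rational(-7, 25))) = Mul(3, Mul(Rational(133, 25), d)) = Mul(Rational(399, 25), d))
N = 343
Mul(N, Add(Function('n')(14, 16), Function('q')(-16))) = Mul(343, Add(17, Mul(Rational(399, 25), -16))) = Mul(343, Add(17, Rational(-6384, 25))) = Mul(343, Rational(-5959, 25)) = Rational(-2043937, 25)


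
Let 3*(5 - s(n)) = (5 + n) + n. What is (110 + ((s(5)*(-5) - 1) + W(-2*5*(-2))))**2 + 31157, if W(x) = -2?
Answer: 42606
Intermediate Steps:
s(n) = 10/3 - 2*n/3 (s(n) = 5 - ((5 + n) + n)/3 = 5 - (5 + 2*n)/3 = 5 + (-5/3 - 2*n/3) = 10/3 - 2*n/3)
(110 + ((s(5)*(-5) - 1) + W(-2*5*(-2))))**2 + 31157 = (110 + (((10/3 - 2/3*5)*(-5) - 1) - 2))**2 + 31157 = (110 + (((10/3 - 10/3)*(-5) - 1) - 2))**2 + 31157 = (110 + ((0*(-5) - 1) - 2))**2 + 31157 = (110 + ((0 - 1) - 2))**2 + 31157 = (110 + (-1 - 2))**2 + 31157 = (110 - 3)**2 + 31157 = 107**2 + 31157 = 11449 + 31157 = 42606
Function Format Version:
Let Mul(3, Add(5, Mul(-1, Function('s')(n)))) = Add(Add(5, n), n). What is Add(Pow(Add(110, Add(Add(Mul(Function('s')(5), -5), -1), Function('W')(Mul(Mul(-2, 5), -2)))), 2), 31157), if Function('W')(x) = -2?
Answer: 42606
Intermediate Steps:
Function('s')(n) = Add(Rational(10, 3), Mul(Rational(-2, 3), n)) (Function('s')(n) = Add(5, Mul(Rational(-1, 3), Add(Add(5, n), n))) = Add(5, Mul(Rational(-1, 3), Add(5, Mul(2, n)))) = Add(5, Add(Rational(-5, 3), Mul(Rational(-2, 3), n))) = Add(Rational(10, 3), Mul(Rational(-2, 3), n)))
Add(Pow(Add(110, Add(Add(Mul(Function('s')(5), -5), -1), Function('W')(Mul(Mul(-2, 5), -2)))), 2), 31157) = Add(Pow(Add(110, Add(Add(Mul(Add(Rational(10, 3), Mul(Rational(-2, 3), 5)), -5), -1), -2)), 2), 31157) = Add(Pow(Add(110, Add(Add(Mul(Add(Rational(10, 3), Rational(-10, 3)), -5), -1), -2)), 2), 31157) = Add(Pow(Add(110, Add(Add(Mul(0, -5), -1), -2)), 2), 31157) = Add(Pow(Add(110, Add(Add(0, -1), -2)), 2), 31157) = Add(Pow(Add(110, Add(-1, -2)), 2), 31157) = Add(Pow(Add(110, -3), 2), 31157) = Add(Pow(107, 2), 31157) = Add(11449, 31157) = 42606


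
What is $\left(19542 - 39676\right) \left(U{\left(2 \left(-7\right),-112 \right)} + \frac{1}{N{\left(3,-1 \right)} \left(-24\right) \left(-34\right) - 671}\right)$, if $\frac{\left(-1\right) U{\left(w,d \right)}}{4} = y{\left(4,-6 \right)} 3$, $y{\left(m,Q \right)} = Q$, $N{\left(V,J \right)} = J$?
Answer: $- \frac{2155606442}{1487} \approx -1.4496 \cdot 10^{6}$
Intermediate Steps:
$U{\left(w,d \right)} = 72$ ($U{\left(w,d \right)} = - 4 \left(\left(-6\right) 3\right) = \left(-4\right) \left(-18\right) = 72$)
$\left(19542 - 39676\right) \left(U{\left(2 \left(-7\right),-112 \right)} + \frac{1}{N{\left(3,-1 \right)} \left(-24\right) \left(-34\right) - 671}\right) = \left(19542 - 39676\right) \left(72 + \frac{1}{\left(-1\right) \left(-24\right) \left(-34\right) - 671}\right) = - 20134 \left(72 + \frac{1}{24 \left(-34\right) - 671}\right) = - 20134 \left(72 + \frac{1}{-816 - 671}\right) = - 20134 \left(72 + \frac{1}{-1487}\right) = - 20134 \left(72 - \frac{1}{1487}\right) = \left(-20134\right) \frac{107063}{1487} = - \frac{2155606442}{1487}$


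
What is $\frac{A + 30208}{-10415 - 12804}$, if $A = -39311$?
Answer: $\frac{9103}{23219} \approx 0.39205$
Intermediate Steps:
$\frac{A + 30208}{-10415 - 12804} = \frac{-39311 + 30208}{-10415 - 12804} = - \frac{9103}{-23219} = \left(-9103\right) \left(- \frac{1}{23219}\right) = \frac{9103}{23219}$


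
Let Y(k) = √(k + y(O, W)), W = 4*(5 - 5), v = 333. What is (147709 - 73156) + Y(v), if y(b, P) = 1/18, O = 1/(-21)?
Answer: 74553 + √11990/6 ≈ 74571.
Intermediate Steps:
O = -1/21 ≈ -0.047619
W = 0 (W = 4*0 = 0)
y(b, P) = 1/18
Y(k) = √(1/18 + k) (Y(k) = √(k + 1/18) = √(1/18 + k))
(147709 - 73156) + Y(v) = (147709 - 73156) + √(2 + 36*333)/6 = 74553 + √(2 + 11988)/6 = 74553 + √11990/6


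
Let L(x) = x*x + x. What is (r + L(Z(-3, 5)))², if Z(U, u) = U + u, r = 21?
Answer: 729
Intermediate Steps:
L(x) = x + x² (L(x) = x² + x = x + x²)
(r + L(Z(-3, 5)))² = (21 + (-3 + 5)*(1 + (-3 + 5)))² = (21 + 2*(1 + 2))² = (21 + 2*3)² = (21 + 6)² = 27² = 729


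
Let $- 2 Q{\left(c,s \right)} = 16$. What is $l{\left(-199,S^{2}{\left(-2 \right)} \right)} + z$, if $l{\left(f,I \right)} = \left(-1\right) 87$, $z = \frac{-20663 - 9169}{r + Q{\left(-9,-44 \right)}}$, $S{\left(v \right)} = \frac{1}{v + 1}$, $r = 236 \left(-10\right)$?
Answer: $- \frac{22023}{296} \approx -74.402$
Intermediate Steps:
$r = -2360$
$Q{\left(c,s \right)} = -8$ ($Q{\left(c,s \right)} = \left(- \frac{1}{2}\right) 16 = -8$)
$S{\left(v \right)} = \frac{1}{1 + v}$
$z = \frac{3729}{296}$ ($z = \frac{-20663 - 9169}{-2360 - 8} = - \frac{29832}{-2368} = \left(-29832\right) \left(- \frac{1}{2368}\right) = \frac{3729}{296} \approx 12.598$)
$l{\left(f,I \right)} = -87$
$l{\left(-199,S^{2}{\left(-2 \right)} \right)} + z = -87 + \frac{3729}{296} = - \frac{22023}{296}$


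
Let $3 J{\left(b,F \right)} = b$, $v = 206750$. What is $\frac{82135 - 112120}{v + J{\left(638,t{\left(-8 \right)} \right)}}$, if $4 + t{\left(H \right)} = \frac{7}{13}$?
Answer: $- \frac{89955}{620888} \approx -0.14488$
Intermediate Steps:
$t{\left(H \right)} = - \frac{45}{13}$ ($t{\left(H \right)} = -4 + \frac{7}{13} = - \frac{45}{13}$)
$J{\left(b,F \right)} = \frac{b}{3}$
$\frac{82135 - 112120}{v + J{\left(638,t{\left(-8 \right)} \right)}} = \frac{82135 - 112120}{206750 + \frac{1}{3} \cdot 638} = - \frac{29985}{206750 + \frac{638}{3}} = - \frac{29985}{\frac{620888}{3}} = \left(-29985\right) \frac{3}{620888} = - \frac{89955}{620888}$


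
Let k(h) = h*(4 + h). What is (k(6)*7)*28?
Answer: 11760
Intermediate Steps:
(k(6)*7)*28 = ((6*(4 + 6))*7)*28 = ((6*10)*7)*28 = (60*7)*28 = 420*28 = 11760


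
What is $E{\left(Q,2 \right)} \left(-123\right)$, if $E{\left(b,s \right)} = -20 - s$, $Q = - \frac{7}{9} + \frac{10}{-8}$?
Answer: $2706$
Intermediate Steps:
$Q = - \frac{73}{36}$ ($Q = \left(-7\right) \frac{1}{9} + 10 \left(- \frac{1}{8}\right) = - \frac{7}{9} - \frac{5}{4} = - \frac{73}{36} \approx -2.0278$)
$E{\left(Q,2 \right)} \left(-123\right) = \left(-20 - 2\right) \left(-123\right) = \left(-22\right) \left(-123\right) = 2706$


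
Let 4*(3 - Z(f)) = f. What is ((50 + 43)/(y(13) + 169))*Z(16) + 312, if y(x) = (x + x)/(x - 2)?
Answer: 587097/1885 ≈ 311.46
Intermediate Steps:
Z(f) = 3 - f/4
y(x) = 2*x/(-2 + x) (y(x) = (2*x)/(-2 + x) = 2*x/(-2 + x))
((50 + 43)/(y(13) + 169))*Z(16) + 312 = ((50 + 43)/(2*13/(-2 + 13) + 169))*(3 - ¼*16) + 312 = (93/(2*13/11 + 169))*(3 - 4) + 312 = (93/(2*13*(1/11) + 169))*(-1) + 312 = (93/(26/11 + 169))*(-1) + 312 = (93/(1885/11))*(-1) + 312 = (93*(11/1885))*(-1) + 312 = (1023/1885)*(-1) + 312 = -1023/1885 + 312 = 587097/1885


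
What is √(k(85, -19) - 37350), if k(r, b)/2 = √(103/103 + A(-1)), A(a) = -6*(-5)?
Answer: √(-37350 + 2*√31) ≈ 193.23*I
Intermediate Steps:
A(a) = 30
k(r, b) = 2*√31 (k(r, b) = 2*√(103/103 + 30) = 2*√(103*(1/103) + 30) = 2*√(1 + 30) = 2*√31)
√(k(85, -19) - 37350) = √(2*√31 - 37350) = √(-37350 + 2*√31)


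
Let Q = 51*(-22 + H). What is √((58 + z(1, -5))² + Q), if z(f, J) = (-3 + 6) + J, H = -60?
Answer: I*√1046 ≈ 32.342*I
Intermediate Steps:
z(f, J) = 3 + J
Q = -4182 (Q = 51*(-22 - 60) = 51*(-82) = -4182)
√((58 + z(1, -5))² + Q) = √((58 + (3 - 5))² - 4182) = √((58 - 2)² - 4182) = √(56² - 4182) = √(3136 - 4182) = √(-1046) = I*√1046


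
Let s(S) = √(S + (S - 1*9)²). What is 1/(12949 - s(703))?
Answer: 12949/167194262 + √482339/167194262 ≈ 8.1603e-5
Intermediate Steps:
s(S) = √(S + (-9 + S)²) (s(S) = √(S + (S - 9)²) = √(S + (-9 + S)²))
1/(12949 - s(703)) = 1/(12949 - √(703 + (-9 + 703)²)) = 1/(12949 - √(703 + 694²)) = 1/(12949 - √(703 + 481636)) = 1/(12949 - √482339)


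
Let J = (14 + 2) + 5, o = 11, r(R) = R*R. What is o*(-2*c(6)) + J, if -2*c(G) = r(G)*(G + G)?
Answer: 4773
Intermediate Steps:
r(R) = R**2
J = 21 (J = 16 + 5 = 21)
c(G) = -G**3 (c(G) = -G**2*(G + G)/2 = -G**2*2*G/2 = -G**3)
o*(-2*c(6)) + J = 11*(-(-2)*6**3) + 21 = 11*(-(-2)*216) + 21 = 11*(-2*(-216)) + 21 = 11*432 + 21 = 4752 + 21 = 4773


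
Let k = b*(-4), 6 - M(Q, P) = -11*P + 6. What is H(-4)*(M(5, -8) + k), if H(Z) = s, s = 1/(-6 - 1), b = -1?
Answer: 12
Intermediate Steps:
M(Q, P) = 11*P (M(Q, P) = 6 - (-11*P + 6) = 6 - (6 - 11*P) = 6 + (-6 + 11*P) = 11*P)
k = 4 (k = -1*(-4) = 4)
s = -⅐ (s = 1/(-7) = -⅐ ≈ -0.14286)
H(Z) = -⅐
H(-4)*(M(5, -8) + k) = -(11*(-8) + 4)/7 = -(-88 + 4)/7 = -⅐*(-84) = 12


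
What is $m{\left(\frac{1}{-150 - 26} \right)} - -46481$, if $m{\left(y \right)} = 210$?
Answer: $46691$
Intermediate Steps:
$m{\left(\frac{1}{-150 - 26} \right)} - -46481 = 210 - -46481 = 210 + 46481 = 46691$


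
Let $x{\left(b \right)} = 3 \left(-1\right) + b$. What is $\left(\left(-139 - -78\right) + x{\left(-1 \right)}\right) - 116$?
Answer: $-181$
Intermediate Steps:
$x{\left(b \right)} = -3 + b$
$\left(\left(-139 - -78\right) + x{\left(-1 \right)}\right) - 116 = \left(\left(-139 - -78\right) - 4\right) - 116 = \left(\left(-139 + 78\right) - 4\right) - 116 = \left(-61 - 4\right) - 116 = -65 - 116 = -181$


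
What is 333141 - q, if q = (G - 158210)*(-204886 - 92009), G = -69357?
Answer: -67563171324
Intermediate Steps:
q = 67563504465 (q = (-69357 - 158210)*(-204886 - 92009) = -227567*(-296895) = 67563504465)
333141 - q = 333141 - 1*67563504465 = 333141 - 67563504465 = -67563171324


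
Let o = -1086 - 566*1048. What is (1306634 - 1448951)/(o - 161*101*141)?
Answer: 142317/2887055 ≈ 0.049295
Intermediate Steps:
o = -594254 (o = -1086 - 593168 = -594254)
(1306634 - 1448951)/(o - 161*101*141) = (1306634 - 1448951)/(-594254 - 161*101*141) = -142317/(-594254 - 16261*141) = -142317/(-594254 - 2292801) = -142317/(-2887055) = -142317*(-1/2887055) = 142317/2887055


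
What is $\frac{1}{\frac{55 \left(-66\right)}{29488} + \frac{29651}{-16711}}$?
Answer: $- \frac{246386984}{467504809} \approx -0.52703$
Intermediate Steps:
$\frac{1}{\frac{55 \left(-66\right)}{29488} + \frac{29651}{-16711}} = \frac{1}{\left(-3630\right) \frac{1}{29488} + 29651 \left(- \frac{1}{16711}\right)} = \frac{1}{- \frac{1815}{14744} - \frac{29651}{16711}} = \frac{1}{- \frac{467504809}{246386984}} = - \frac{246386984}{467504809}$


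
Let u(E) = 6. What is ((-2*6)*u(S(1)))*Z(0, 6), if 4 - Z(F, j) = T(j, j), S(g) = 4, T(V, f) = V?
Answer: 144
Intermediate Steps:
Z(F, j) = 4 - j
((-2*6)*u(S(1)))*Z(0, 6) = (-2*6*6)*(4 - 1*6) = (-12*6)*(4 - 6) = -72*(-2) = 144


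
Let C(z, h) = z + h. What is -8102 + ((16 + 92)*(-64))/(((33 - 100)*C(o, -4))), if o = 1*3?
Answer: -549746/67 ≈ -8205.2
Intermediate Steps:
o = 3
C(z, h) = h + z
-8102 + ((16 + 92)*(-64))/(((33 - 100)*C(o, -4))) = -8102 + ((16 + 92)*(-64))/(((33 - 100)*(-4 + 3))) = -8102 + (108*(-64))/((-67*(-1))) = -8102 - 6912/67 = -549746/67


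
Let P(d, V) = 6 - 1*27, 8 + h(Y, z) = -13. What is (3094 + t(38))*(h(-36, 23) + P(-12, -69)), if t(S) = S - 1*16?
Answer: -130872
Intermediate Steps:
h(Y, z) = -21 (h(Y, z) = -8 - 13 = -21)
t(S) = -16 + S (t(S) = S - 16 = -16 + S)
P(d, V) = -21 (P(d, V) = 6 - 27 = -21)
(3094 + t(38))*(h(-36, 23) + P(-12, -69)) = (3094 + (-16 + 38))*(-21 - 21) = (3094 + 22)*(-42) = 3116*(-42) = -130872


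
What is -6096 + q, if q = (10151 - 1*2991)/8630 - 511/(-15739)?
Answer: -82788776555/13582757 ≈ -6095.1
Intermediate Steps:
q = 11710117/13582757 (q = (10151 - 2991)*(1/8630) - 511*(-1/15739) = 7160*(1/8630) + 511/15739 = 716/863 + 511/15739 = 11710117/13582757 ≈ 0.86213)
-6096 + q = -6096 + 11710117/13582757 = -82788776555/13582757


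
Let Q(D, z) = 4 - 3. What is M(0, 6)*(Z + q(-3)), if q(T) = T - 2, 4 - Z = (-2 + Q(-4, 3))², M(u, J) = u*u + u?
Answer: 0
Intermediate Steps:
Q(D, z) = 1
M(u, J) = u + u² (M(u, J) = u² + u = u + u²)
Z = 3 (Z = 4 - (-2 + 1)² = 4 - 1*(-1)² = 4 - 1*1 = 4 - 1 = 3)
q(T) = -2 + T
M(0, 6)*(Z + q(-3)) = (0*(1 + 0))*(3 + (-2 - 3)) = (0*1)*(3 - 5) = 0*(-2) = 0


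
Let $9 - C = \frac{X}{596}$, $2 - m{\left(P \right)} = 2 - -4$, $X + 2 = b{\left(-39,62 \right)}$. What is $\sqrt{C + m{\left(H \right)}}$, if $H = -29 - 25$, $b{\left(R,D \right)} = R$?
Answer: $\frac{\sqrt{450129}}{298} \approx 2.2514$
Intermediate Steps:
$H = -54$
$X = -41$ ($X = -2 - 39 = -41$)
$m{\left(P \right)} = -4$ ($m{\left(P \right)} = 2 - \left(2 - -4\right) = 2 - \left(2 + 4\right) = 2 - 6 = -4$)
$C = \frac{5405}{596}$ ($C = 9 - - \frac{41}{596} = 9 + \frac{41}{596} = \frac{5405}{596} \approx 9.0688$)
$\sqrt{C + m{\left(H \right)}} = \sqrt{\frac{5405}{596} - 4} = \sqrt{\frac{3021}{596}} = \frac{\sqrt{450129}}{298}$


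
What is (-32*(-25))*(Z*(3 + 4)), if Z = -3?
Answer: -16800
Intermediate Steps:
(-32*(-25))*(Z*(3 + 4)) = (-32*(-25))*(-3*(3 + 4)) = 800*(-3*7) = 800*(-21) = -16800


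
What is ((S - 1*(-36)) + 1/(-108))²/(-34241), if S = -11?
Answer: -7284601/399387024 ≈ -0.018239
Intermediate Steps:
((S - 1*(-36)) + 1/(-108))²/(-34241) = ((-11 - 1*(-36)) + 1/(-108))²/(-34241) = ((-11 + 36) - 1/108)²*(-1/34241) = (25 - 1/108)²*(-1/34241) = (2699/108)²*(-1/34241) = (7284601/11664)*(-1/34241) = -7284601/399387024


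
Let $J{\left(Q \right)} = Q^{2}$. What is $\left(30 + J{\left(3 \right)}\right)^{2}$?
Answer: $1521$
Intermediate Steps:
$\left(30 + J{\left(3 \right)}\right)^{2} = \left(30 + 3^{2}\right)^{2} = \left(30 + 9\right)^{2} = 39^{2} = 1521$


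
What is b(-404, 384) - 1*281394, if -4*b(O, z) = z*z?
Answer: -318258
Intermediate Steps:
b(O, z) = -z**2/4 (b(O, z) = -z*z/4 = -z**2/4)
b(-404, 384) - 1*281394 = -1/4*384**2 - 1*281394 = -1/4*147456 - 281394 = -36864 - 281394 = -318258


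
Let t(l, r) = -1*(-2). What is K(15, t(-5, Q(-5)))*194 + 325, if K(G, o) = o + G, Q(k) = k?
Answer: 3623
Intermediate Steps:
t(l, r) = 2
K(G, o) = G + o
K(15, t(-5, Q(-5)))*194 + 325 = (15 + 2)*194 + 325 = 17*194 + 325 = 3298 + 325 = 3623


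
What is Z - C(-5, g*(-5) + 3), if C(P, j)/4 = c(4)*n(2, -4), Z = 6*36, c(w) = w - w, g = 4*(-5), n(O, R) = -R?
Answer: 216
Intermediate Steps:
g = -20
c(w) = 0
Z = 216
C(P, j) = 0 (C(P, j) = 4*(0*(-1*(-4))) = 4*(0*4) = 4*0 = 0)
Z - C(-5, g*(-5) + 3) = 216 - 1*0 = 216 + 0 = 216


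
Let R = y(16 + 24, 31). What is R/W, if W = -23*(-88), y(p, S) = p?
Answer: 5/253 ≈ 0.019763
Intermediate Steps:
R = 40 (R = 16 + 24 = 40)
W = 2024
R/W = 40/2024 = 40*(1/2024) = 5/253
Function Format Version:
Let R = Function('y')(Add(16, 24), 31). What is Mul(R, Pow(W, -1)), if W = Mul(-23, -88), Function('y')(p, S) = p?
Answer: Rational(5, 253) ≈ 0.019763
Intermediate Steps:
R = 40 (R = Add(16, 24) = 40)
W = 2024
Mul(R, Pow(W, -1)) = Mul(40, Pow(2024, -1)) = Mul(40, Rational(1, 2024)) = Rational(5, 253)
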